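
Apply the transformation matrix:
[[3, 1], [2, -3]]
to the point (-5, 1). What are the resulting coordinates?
(-14, -13)

Matrix multiplication:
[[3, 1], [2, -3]] × [-5, 1]ᵀ
= [3×-5 + 1×1, 2×-5 + -3×1]ᵀ
= [-14.0000, -13.0000]ᵀ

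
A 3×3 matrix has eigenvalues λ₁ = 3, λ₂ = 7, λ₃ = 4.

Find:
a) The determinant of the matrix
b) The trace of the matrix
det = 84, trace = 14

Two standard eigenvalue identities:
- det(A) equals the product of the eigenvalues (counted with multiplicity).
- trace(A) equals the sum of the eigenvalues.
det(A) = (3)*(7)*(4) = 84.
trace(A) = 3 + 7 + 4 = 14.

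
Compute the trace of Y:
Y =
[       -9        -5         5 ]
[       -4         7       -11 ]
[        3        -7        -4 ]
tr(Y) = -9 + 7 - 4 = -6

The trace of a square matrix is the sum of its diagonal entries.
Diagonal entries of Y: Y[0][0] = -9, Y[1][1] = 7, Y[2][2] = -4.
tr(Y) = -9 + 7 - 4 = -6.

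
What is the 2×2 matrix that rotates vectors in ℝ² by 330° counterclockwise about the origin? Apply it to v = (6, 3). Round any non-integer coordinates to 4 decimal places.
R = [[√3/2, 1/2], [-1/2, √3/2]]; R·v = (6.6962, -0.4019)

A counterclockwise rotation by angle θ in ℝ² has matrix R(θ) = [[cos θ, -sin θ], [sin θ, cos θ]].
For θ = 330°: cos θ = √3/2, sin θ = -1/2.
R(330°) = [[√3/2, 1/2], [-1/2, √3/2]].
R·v = [√3/2·6 + (1/2)·3, -1/2·6 + √3/2·3] = (6.6962, -0.4019).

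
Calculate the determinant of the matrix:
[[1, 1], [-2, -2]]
0

For a 2×2 matrix [[a, b], [c, d]], det = ad - bc
det = (1)(-2) - (1)(-2) = -2 - -2 = 0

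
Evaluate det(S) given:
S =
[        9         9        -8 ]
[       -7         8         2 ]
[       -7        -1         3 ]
det(S) = -207

Expand along row 0 (cofactor expansion): det(S) = a*(e*i - f*h) - b*(d*i - f*g) + c*(d*h - e*g), where the 3×3 is [[a, b, c], [d, e, f], [g, h, i]].
Minor M_00 = (8)*(3) - (2)*(-1) = 24 + 2 = 26.
Minor M_01 = (-7)*(3) - (2)*(-7) = -21 + 14 = -7.
Minor M_02 = (-7)*(-1) - (8)*(-7) = 7 + 56 = 63.
det(S) = (9)*(26) - (9)*(-7) + (-8)*(63) = 234 + 63 - 504 = -207.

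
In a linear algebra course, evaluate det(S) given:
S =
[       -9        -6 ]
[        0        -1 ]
det(S) = 9

For a 2×2 matrix [[a, b], [c, d]], det = a*d - b*c.
det(S) = (-9)*(-1) - (-6)*(0) = 9 - 0 = 9.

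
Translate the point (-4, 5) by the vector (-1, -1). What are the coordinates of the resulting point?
(-5, 4)

Translation by (-1, -1):
x' = -4 + -1 = -5
y' = 5 + -1 = 4
Homogeneous matrix: [[1, 0, -1], [0, 1, -1], [0, 0, 1]]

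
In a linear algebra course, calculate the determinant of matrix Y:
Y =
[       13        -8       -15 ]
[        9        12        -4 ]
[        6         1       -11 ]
det(Y) = -1319

Expand along row 0 (cofactor expansion): det(Y) = a*(e*i - f*h) - b*(d*i - f*g) + c*(d*h - e*g), where the 3×3 is [[a, b, c], [d, e, f], [g, h, i]].
Minor M_00 = (12)*(-11) - (-4)*(1) = -132 + 4 = -128.
Minor M_01 = (9)*(-11) - (-4)*(6) = -99 + 24 = -75.
Minor M_02 = (9)*(1) - (12)*(6) = 9 - 72 = -63.
det(Y) = (13)*(-128) - (-8)*(-75) + (-15)*(-63) = -1664 - 600 + 945 = -1319.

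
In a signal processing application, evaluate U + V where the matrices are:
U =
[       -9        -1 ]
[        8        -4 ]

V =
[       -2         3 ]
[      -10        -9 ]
U + V =
[      -11         2 ]
[       -2       -13 ]

Matrix addition is elementwise: (U+V)[i][j] = U[i][j] + V[i][j].
  (U+V)[0][0] = (-9) + (-2) = -11
  (U+V)[0][1] = (-1) + (3) = 2
  (U+V)[1][0] = (8) + (-10) = -2
  (U+V)[1][1] = (-4) + (-9) = -13
U + V =
[      -11         2 ]
[       -2       -13 ]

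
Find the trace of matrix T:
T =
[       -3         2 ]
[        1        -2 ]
tr(T) = -3 - 2 = -5

The trace of a square matrix is the sum of its diagonal entries.
Diagonal entries of T: T[0][0] = -3, T[1][1] = -2.
tr(T) = -3 - 2 = -5.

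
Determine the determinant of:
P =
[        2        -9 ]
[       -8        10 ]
det(P) = -52

For a 2×2 matrix [[a, b], [c, d]], det = a*d - b*c.
det(P) = (2)*(10) - (-9)*(-8) = 20 - 72 = -52.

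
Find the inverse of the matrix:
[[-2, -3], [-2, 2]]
[[-1/5, -3/10], [-1/5, 1/5]]

For [[a,b],[c,d]], inverse = (1/det)·[[d,-b],[-c,a]]
det = -2·2 - -3·-2 = -10
Inverse = (1/-10)·[[2, 3], [2, -2]]
        = [[-1/5, -3/10], [-1/5, 1/5]]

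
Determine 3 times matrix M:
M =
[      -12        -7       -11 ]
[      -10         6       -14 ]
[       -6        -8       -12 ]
3M =
[      -36       -21       -33 ]
[      -30        18       -42 ]
[      -18       -24       -36 ]

Scalar multiplication is elementwise: (3M)[i][j] = 3 * M[i][j].
  (3M)[0][0] = 3 * (-12) = -36
  (3M)[0][1] = 3 * (-7) = -21
  (3M)[0][2] = 3 * (-11) = -33
  (3M)[1][0] = 3 * (-10) = -30
  (3M)[1][1] = 3 * (6) = 18
  (3M)[1][2] = 3 * (-14) = -42
  (3M)[2][0] = 3 * (-6) = -18
  (3M)[2][1] = 3 * (-8) = -24
  (3M)[2][2] = 3 * (-12) = -36
3M =
[      -36       -21       -33 ]
[      -30        18       -42 ]
[      -18       -24       -36 ]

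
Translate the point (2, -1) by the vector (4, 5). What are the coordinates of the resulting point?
(6, 4)

Translation by (4, 5):
x' = 2 + 4 = 6
y' = -1 + 5 = 4
Homogeneous matrix: [[1, 0, 4], [0, 1, 5], [0, 0, 1]]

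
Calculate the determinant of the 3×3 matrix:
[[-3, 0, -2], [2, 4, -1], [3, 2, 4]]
-38

Expansion along first row:
det = -3·det([[4,-1],[2,4]]) - 0·det([[2,-1],[3,4]]) + -2·det([[2,4],[3,2]])
    = -3·(4·4 - -1·2) - 0·(2·4 - -1·3) + -2·(2·2 - 4·3)
    = -3·18 - 0·11 + -2·-8
    = -54 + 0 + 16 = -38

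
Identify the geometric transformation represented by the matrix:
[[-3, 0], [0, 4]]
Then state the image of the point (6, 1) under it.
non-uniform scaling by (-3, 4); image of (6, 1) is (-18, 4)

This is diagonal with distinct entries, so it scales the x-axis by -3 and the y-axis by 4.
The matrix [[-3, 0], [0, 4]] represents: non-uniform scaling by (-3, 4).
Applying it to (6, 1): [-3·6 + 0·1, 0·6 + 4·1] = (-18, 4).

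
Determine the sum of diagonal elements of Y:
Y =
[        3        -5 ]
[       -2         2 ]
tr(Y) = 3 + 2 = 5

The trace of a square matrix is the sum of its diagonal entries.
Diagonal entries of Y: Y[0][0] = 3, Y[1][1] = 2.
tr(Y) = 3 + 2 = 5.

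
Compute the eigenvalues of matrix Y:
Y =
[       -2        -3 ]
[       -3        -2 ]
λ = -5, 1

Solve det(Y - λI) = 0. For a 2×2 matrix the characteristic equation is λ² - (trace)λ + det = 0.
trace(Y) = a + d = -2 - 2 = -4.
det(Y) = a*d - b*c = (-2)*(-2) - (-3)*(-3) = 4 - 9 = -5.
Characteristic equation: λ² - (-4)λ + (-5) = 0.
Discriminant = (-4)² - 4*(-5) = 16 + 20 = 36.
λ = (-4 ± √36) / 2 = (-4 ± 6) / 2 = -5, 1.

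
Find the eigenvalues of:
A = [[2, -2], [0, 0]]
λ = 0, 2

Solve det(A - λI) = 0. For a 2×2 matrix this is λ² - (trace)λ + det = 0.
trace(A) = 2 + 0 = 2.
det(A) = (2)*(0) - (-2)*(0) = 0 - 0 = 0.
Characteristic equation: λ² - (2)λ + (0) = 0.
Discriminant: (2)² - 4*(0) = 4 - 0 = 4.
Roots: λ = (2 ± √4) / 2 = 0, 2.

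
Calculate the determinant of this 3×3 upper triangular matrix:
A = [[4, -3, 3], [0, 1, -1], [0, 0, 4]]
16

The determinant of a triangular matrix is the product of its diagonal entries (the off-diagonal entries above the diagonal do not affect it).
det(A) = (4) * (1) * (4) = 16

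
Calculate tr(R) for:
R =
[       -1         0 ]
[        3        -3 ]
tr(R) = -1 - 3 = -4

The trace of a square matrix is the sum of its diagonal entries.
Diagonal entries of R: R[0][0] = -1, R[1][1] = -3.
tr(R) = -1 - 3 = -4.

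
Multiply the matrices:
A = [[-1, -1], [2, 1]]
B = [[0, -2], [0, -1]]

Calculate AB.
[[0, 3], [0, -5]]

Each entry (i,j) of AB = sum over k of A[i][k]*B[k][j].
(AB)[0][0] = (-1)*(0) + (-1)*(0) = 0
(AB)[0][1] = (-1)*(-2) + (-1)*(-1) = 3
(AB)[1][0] = (2)*(0) + (1)*(0) = 0
(AB)[1][1] = (2)*(-2) + (1)*(-1) = -5
AB = [[0, 3], [0, -5]]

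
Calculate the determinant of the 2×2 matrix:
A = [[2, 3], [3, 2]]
-5

For A = [[a, b], [c, d]], det(A) = a*d - b*c.
det(A) = (2)*(2) - (3)*(3) = 4 - 9 = -5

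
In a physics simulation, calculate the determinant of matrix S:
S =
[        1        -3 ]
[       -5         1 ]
det(S) = -14

For a 2×2 matrix [[a, b], [c, d]], det = a*d - b*c.
det(S) = (1)*(1) - (-3)*(-5) = 1 - 15 = -14.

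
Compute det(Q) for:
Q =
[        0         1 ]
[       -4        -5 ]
det(Q) = 4

For a 2×2 matrix [[a, b], [c, d]], det = a*d - b*c.
det(Q) = (0)*(-5) - (1)*(-4) = 0 + 4 = 4.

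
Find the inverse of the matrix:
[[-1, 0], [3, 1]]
[[-1, 0], [3, 1]]

For [[a,b],[c,d]], inverse = (1/det)·[[d,-b],[-c,a]]
det = -1·1 - 0·3 = -1
Inverse = (1/-1)·[[1, 0], [-3, -1]]
        = [[-1, 0], [3, 1]]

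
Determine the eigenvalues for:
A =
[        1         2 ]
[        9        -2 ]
λ = -5, 4

Solve det(A - λI) = 0. For a 2×2 matrix the characteristic equation is λ² - (trace)λ + det = 0.
trace(A) = a + d = 1 - 2 = -1.
det(A) = a*d - b*c = (1)*(-2) - (2)*(9) = -2 - 18 = -20.
Characteristic equation: λ² - (-1)λ + (-20) = 0.
Discriminant = (-1)² - 4*(-20) = 1 + 80 = 81.
λ = (-1 ± √81) / 2 = (-1 ± 9) / 2 = -5, 4.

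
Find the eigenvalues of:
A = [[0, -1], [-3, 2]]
λ = -1, 3

Solve det(A - λI) = 0. For a 2×2 matrix this is λ² - (trace)λ + det = 0.
trace(A) = 0 + 2 = 2.
det(A) = (0)*(2) - (-1)*(-3) = 0 - 3 = -3.
Characteristic equation: λ² - (2)λ + (-3) = 0.
Discriminant: (2)² - 4*(-3) = 4 + 12 = 16.
Roots: λ = (2 ± √16) / 2 = -1, 3.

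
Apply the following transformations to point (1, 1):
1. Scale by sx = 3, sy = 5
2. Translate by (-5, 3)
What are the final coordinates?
(-2, 8)

Step 1: Scale (1, 1) by (sx, sy) = (3, 5) → (3, 5)
Step 2: Translate by (-5, 3) → (-2, 8)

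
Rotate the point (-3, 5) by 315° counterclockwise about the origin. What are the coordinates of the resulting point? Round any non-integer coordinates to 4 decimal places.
(1.4142, 5.6569)

Rotation matrix R(θ) = [[cos θ, -sin θ], [sin θ, cos θ]]; for θ = 315°:
R = [[√2/2, √2/2], [-√2/2, √2/2]]
Result: R × [-3, 5]ᵀ = [√2/2·-3 + (√2/2)·5, -√2/2·-3 + (√2/2)·5]ᵀ = (1.4142, 5.6569)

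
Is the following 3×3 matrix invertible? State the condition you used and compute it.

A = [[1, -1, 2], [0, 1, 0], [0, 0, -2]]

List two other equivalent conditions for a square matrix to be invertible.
Yes, invertible; det(A) = -2 ≠ 0. Equivalent conditions: rank(A) = 3; Ax = 0 has only the trivial solution; 0 is not an eigenvalue; the columns of A are linearly independent.

To check invertibility, compute det(A).
The given matrix is triangular, so det(A) equals the product of its diagonal entries = -2 ≠ 0.
Since det(A) ≠ 0, A is invertible.
Equivalent conditions for a square matrix A to be invertible:
- rank(A) = 3 (full rank).
- The homogeneous system Ax = 0 has only the trivial solution x = 0.
- 0 is not an eigenvalue of A.
- The columns (equivalently rows) of A are linearly independent.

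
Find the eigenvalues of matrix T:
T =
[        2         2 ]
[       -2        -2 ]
λ = 0, 0

Solve det(T - λI) = 0. For a 2×2 matrix the characteristic equation is λ² - (trace)λ + det = 0.
trace(T) = a + d = 2 - 2 = 0.
det(T) = a*d - b*c = (2)*(-2) - (2)*(-2) = -4 + 4 = 0.
Characteristic equation: λ² - (0)λ + (0) = 0.
Discriminant = (0)² - 4*(0) = 0 - 0 = 0.
λ = (0 ± √0) / 2 = (0 ± 0) / 2 = 0, 0.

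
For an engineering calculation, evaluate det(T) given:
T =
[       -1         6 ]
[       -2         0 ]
det(T) = 12

For a 2×2 matrix [[a, b], [c, d]], det = a*d - b*c.
det(T) = (-1)*(0) - (6)*(-2) = 0 + 12 = 12.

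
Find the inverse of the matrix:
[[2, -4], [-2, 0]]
[[0, -1/2], [-1/4, -1/4]]

For [[a,b],[c,d]], inverse = (1/det)·[[d,-b],[-c,a]]
det = 2·0 - -4·-2 = -8
Inverse = (1/-8)·[[0, 4], [2, 2]]
        = [[0, -1/2], [-1/4, -1/4]]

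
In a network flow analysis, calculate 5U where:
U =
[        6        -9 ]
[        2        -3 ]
5U =
[       30       -45 ]
[       10       -15 ]

Scalar multiplication is elementwise: (5U)[i][j] = 5 * U[i][j].
  (5U)[0][0] = 5 * (6) = 30
  (5U)[0][1] = 5 * (-9) = -45
  (5U)[1][0] = 5 * (2) = 10
  (5U)[1][1] = 5 * (-3) = -15
5U =
[       30       -45 ]
[       10       -15 ]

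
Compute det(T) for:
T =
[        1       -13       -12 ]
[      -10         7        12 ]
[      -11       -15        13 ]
det(T) = -2427

Expand along row 0 (cofactor expansion): det(T) = a*(e*i - f*h) - b*(d*i - f*g) + c*(d*h - e*g), where the 3×3 is [[a, b, c], [d, e, f], [g, h, i]].
Minor M_00 = (7)*(13) - (12)*(-15) = 91 + 180 = 271.
Minor M_01 = (-10)*(13) - (12)*(-11) = -130 + 132 = 2.
Minor M_02 = (-10)*(-15) - (7)*(-11) = 150 + 77 = 227.
det(T) = (1)*(271) - (-13)*(2) + (-12)*(227) = 271 + 26 - 2724 = -2427.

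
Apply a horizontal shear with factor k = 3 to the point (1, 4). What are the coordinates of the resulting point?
(13, 4)

Shear matrix for horizontal shear with factor k = 3:
[[1, 3], [0, 1]]
Result: (1, 4) → (13, 4)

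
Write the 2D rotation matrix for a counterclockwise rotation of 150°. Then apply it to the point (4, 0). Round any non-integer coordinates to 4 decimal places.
R = [[-√3/2, -1/2], [1/2, -√3/2]]; R·(4, 0) = (-3.4641, 2.0000)

Rotation matrix formula: R(θ) = [[cos θ, -sin θ], [sin θ, cos θ]]
For θ = 150°:
cos(150°) = -√3/2
sin(150°) = 1/2
R = [[-√3/2, -1/2], [1/2, -√3/2]]
Apply to (4, 0): [-√3/2·4 + (-1/2)·0, 1/2·4 + -√3/2·0] = (-3.4641, 2.0000)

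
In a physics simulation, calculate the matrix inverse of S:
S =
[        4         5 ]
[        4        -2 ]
det(S) = -28
S⁻¹ =
[     1/14      5/28 ]
[      1/7      -1/7 ]

For a 2×2 matrix S = [[a, b], [c, d]] with det(S) ≠ 0, S⁻¹ = (1/det(S)) * [[d, -b], [-c, a]].
det(S) = (4)*(-2) - (5)*(4) = -8 - 20 = -28.
S⁻¹ = (1/-28) * [[-2, -5], [-4, 4]].
Dividing each entry by -28 and reducing:
S⁻¹ =
[     1/14      5/28 ]
[      1/7      -1/7 ]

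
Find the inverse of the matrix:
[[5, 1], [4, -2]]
[[1/7, 1/14], [2/7, -5/14]]

For [[a,b],[c,d]], inverse = (1/det)·[[d,-b],[-c,a]]
det = 5·-2 - 1·4 = -14
Inverse = (1/-14)·[[-2, -1], [-4, 5]]
        = [[1/7, 1/14], [2/7, -5/14]]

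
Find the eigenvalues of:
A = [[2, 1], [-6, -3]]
λ = -1, 0

Solve det(A - λI) = 0. For a 2×2 matrix this is λ² - (trace)λ + det = 0.
trace(A) = 2 - 3 = -1.
det(A) = (2)*(-3) - (1)*(-6) = -6 + 6 = 0.
Characteristic equation: λ² - (-1)λ + (0) = 0.
Discriminant: (-1)² - 4*(0) = 1 - 0 = 1.
Roots: λ = (-1 ± √1) / 2 = -1, 0.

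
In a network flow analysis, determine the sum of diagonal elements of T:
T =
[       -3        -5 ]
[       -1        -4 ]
tr(T) = -3 - 4 = -7

The trace of a square matrix is the sum of its diagonal entries.
Diagonal entries of T: T[0][0] = -3, T[1][1] = -4.
tr(T) = -3 - 4 = -7.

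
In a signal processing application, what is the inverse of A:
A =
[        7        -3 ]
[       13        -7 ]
det(A) = -10
A⁻¹ =
[     7/10     -3/10 ]
[    13/10     -7/10 ]

For a 2×2 matrix A = [[a, b], [c, d]] with det(A) ≠ 0, A⁻¹ = (1/det(A)) * [[d, -b], [-c, a]].
det(A) = (7)*(-7) - (-3)*(13) = -49 + 39 = -10.
A⁻¹ = (1/-10) * [[-7, 3], [-13, 7]].
Dividing each entry by -10 and reducing:
A⁻¹ =
[     7/10     -3/10 ]
[    13/10     -7/10 ]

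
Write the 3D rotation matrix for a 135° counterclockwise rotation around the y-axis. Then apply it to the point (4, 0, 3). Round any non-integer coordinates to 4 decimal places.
R = [[-√2/2, 0, √2/2], [0, 1, 0], [-√2/2, 0, -√2/2]]; R·(4, 0, 3) = (-0.7071, 0.0000, -4.9497)

Rotation matrix for 135° around y-axis:
cos(135°) = -√2/2, sin(135°) = √2/2
R = [[-√2/2, 0, √2/2], [0, 1, 0], [-√2/2, 0, -√2/2]]
Apply to (4, 0, 3): R·[4, 0, 3]ᵀ = (-0.7071, 0.0000, -4.9497)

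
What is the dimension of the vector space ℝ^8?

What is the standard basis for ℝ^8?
Dimension = 8; standard basis = {e_1, e_2, e_3, …, e_8}

ℝ^8 is the space of 8-tuples of real numbers; its dimension is 8.
The standard basis consists of 8 vectors: e_1, e_2, e_3, …, e_8, where e_i is the vector with 1 in position i and 0 elsewhere.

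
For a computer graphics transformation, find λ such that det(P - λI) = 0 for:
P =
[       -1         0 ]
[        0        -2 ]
λ = -2, -1

Solve det(P - λI) = 0. For a 2×2 matrix the characteristic equation is λ² - (trace)λ + det = 0.
trace(P) = a + d = -1 - 2 = -3.
det(P) = a*d - b*c = (-1)*(-2) - (0)*(0) = 2 - 0 = 2.
Characteristic equation: λ² - (-3)λ + (2) = 0.
Discriminant = (-3)² - 4*(2) = 9 - 8 = 1.
λ = (-3 ± √1) / 2 = (-3 ± 1) / 2 = -2, -1.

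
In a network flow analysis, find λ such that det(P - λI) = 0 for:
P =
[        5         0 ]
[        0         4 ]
λ = 4, 5

Solve det(P - λI) = 0. For a 2×2 matrix the characteristic equation is λ² - (trace)λ + det = 0.
trace(P) = a + d = 5 + 4 = 9.
det(P) = a*d - b*c = (5)*(4) - (0)*(0) = 20 - 0 = 20.
Characteristic equation: λ² - (9)λ + (20) = 0.
Discriminant = (9)² - 4*(20) = 81 - 80 = 1.
λ = (9 ± √1) / 2 = (9 ± 1) / 2 = 4, 5.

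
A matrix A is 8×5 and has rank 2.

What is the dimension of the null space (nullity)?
3

The rank-nullity theorem for an m×n matrix states:
rank(A) + nullity(A) = n (the number of columns).
Here n = 5 and rank(A) = 2, so nullity(A) = 5 - 2 = 3.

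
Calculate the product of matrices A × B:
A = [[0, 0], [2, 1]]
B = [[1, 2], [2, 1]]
[[0, 0], [4, 5]]

Matrix multiplication:
C[0][0] = 0×1 + 0×2 = 0
C[0][1] = 0×2 + 0×1 = 0
C[1][0] = 2×1 + 1×2 = 4
C[1][1] = 2×2 + 1×1 = 5
Result: [[0, 0], [4, 5]]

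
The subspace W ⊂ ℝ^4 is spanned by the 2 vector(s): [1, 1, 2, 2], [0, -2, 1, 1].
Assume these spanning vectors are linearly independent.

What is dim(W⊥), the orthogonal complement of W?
dim(W⊥) = 2

For any subspace W of ℝ^n, dim(W) + dim(W⊥) = n (the whole-space dimension).
Here the given 2 vectors are linearly independent, so dim(W) = 2.
Thus dim(W⊥) = n - dim(W) = 4 - 2 = 2.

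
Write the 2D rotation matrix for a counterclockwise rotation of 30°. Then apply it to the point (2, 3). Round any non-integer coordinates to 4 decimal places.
R = [[√3/2, -1/2], [1/2, √3/2]]; R·(2, 3) = (0.2321, 3.5981)

Rotation matrix formula: R(θ) = [[cos θ, -sin θ], [sin θ, cos θ]]
For θ = 30°:
cos(30°) = √3/2
sin(30°) = 1/2
R = [[√3/2, -1/2], [1/2, √3/2]]
Apply to (2, 3): [√3/2·2 + (-1/2)·3, 1/2·2 + √3/2·3] = (0.2321, 3.5981)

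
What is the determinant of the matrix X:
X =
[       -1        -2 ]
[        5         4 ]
det(X) = 6

For a 2×2 matrix [[a, b], [c, d]], det = a*d - b*c.
det(X) = (-1)*(4) - (-2)*(5) = -4 + 10 = 6.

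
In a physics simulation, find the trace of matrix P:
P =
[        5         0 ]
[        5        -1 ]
tr(P) = 5 - 1 = 4

The trace of a square matrix is the sum of its diagonal entries.
Diagonal entries of P: P[0][0] = 5, P[1][1] = -1.
tr(P) = 5 - 1 = 4.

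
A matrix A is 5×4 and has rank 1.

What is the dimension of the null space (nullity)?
3

The rank-nullity theorem for an m×n matrix states:
rank(A) + nullity(A) = n (the number of columns).
Here n = 4 and rank(A) = 1, so nullity(A) = 4 - 1 = 3.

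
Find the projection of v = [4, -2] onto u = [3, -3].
[3, -3]

The projection of v onto u is proj_u(v) = ((v·u) / (u·u)) · u.
v·u = (4)*(3) + (-2)*(-3) = 18.
u·u = (3)*(3) + (-3)*(-3) = 18.
coefficient = 18 / 18 = 1.
proj_u(v) = 1 · [3, -3] = [3, -3].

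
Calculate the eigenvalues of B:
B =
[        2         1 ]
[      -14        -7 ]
λ = -5, 0

Solve det(B - λI) = 0. For a 2×2 matrix the characteristic equation is λ² - (trace)λ + det = 0.
trace(B) = a + d = 2 - 7 = -5.
det(B) = a*d - b*c = (2)*(-7) - (1)*(-14) = -14 + 14 = 0.
Characteristic equation: λ² - (-5)λ + (0) = 0.
Discriminant = (-5)² - 4*(0) = 25 - 0 = 25.
λ = (-5 ± √25) / 2 = (-5 ± 5) / 2 = -5, 0.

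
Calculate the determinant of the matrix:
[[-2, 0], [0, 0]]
0

For a 2×2 matrix [[a, b], [c, d]], det = ad - bc
det = (-2)(0) - (0)(0) = 0 - 0 = 0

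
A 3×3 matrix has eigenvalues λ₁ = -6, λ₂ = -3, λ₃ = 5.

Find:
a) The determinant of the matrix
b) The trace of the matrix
det = 90, trace = -4

Two standard eigenvalue identities:
- det(A) equals the product of the eigenvalues (counted with multiplicity).
- trace(A) equals the sum of the eigenvalues.
det(A) = (-6)*(-3)*(5) = 90.
trace(A) = -6 - 3 + 5 = -4.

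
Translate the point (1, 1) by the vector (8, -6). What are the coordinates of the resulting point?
(9, -5)

Translation by (8, -6):
x' = 1 + 8 = 9
y' = 1 + -6 = -5
Homogeneous matrix: [[1, 0, 8], [0, 1, -6], [0, 0, 1]]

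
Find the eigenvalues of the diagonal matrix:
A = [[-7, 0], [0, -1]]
λ₁ = -7, λ₂ = -1

The characteristic polynomial of A is det(A - λI) = (-7 - λ)(-1 - λ) = 0.
The roots are λ = -7 and λ = -1, so the eigenvalues are the diagonal entries.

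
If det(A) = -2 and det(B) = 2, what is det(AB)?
-4

Use the multiplicative property of determinants: det(AB) = det(A)*det(B).
det(AB) = (-2)*(2) = -4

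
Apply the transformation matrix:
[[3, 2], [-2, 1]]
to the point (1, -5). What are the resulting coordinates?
(-7, -7)

Matrix multiplication:
[[3, 2], [-2, 1]] × [1, -5]ᵀ
= [3×1 + 2×-5, -2×1 + 1×-5]ᵀ
= [-7.0000, -7.0000]ᵀ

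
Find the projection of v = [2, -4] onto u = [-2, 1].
[16/5, -8/5]

The projection of v onto u is proj_u(v) = ((v·u) / (u·u)) · u.
v·u = (2)*(-2) + (-4)*(1) = -8.
u·u = (-2)*(-2) + (1)*(1) = 5.
coefficient = -8 / 5 = -8/5.
proj_u(v) = -8/5 · [-2, 1] = [16/5, -8/5].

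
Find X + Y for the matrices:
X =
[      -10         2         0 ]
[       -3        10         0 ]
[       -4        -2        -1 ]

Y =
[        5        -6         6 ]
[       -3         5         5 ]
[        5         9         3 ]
X + Y =
[       -5        -4         6 ]
[       -6        15         5 ]
[        1         7         2 ]

Matrix addition is elementwise: (X+Y)[i][j] = X[i][j] + Y[i][j].
  (X+Y)[0][0] = (-10) + (5) = -5
  (X+Y)[0][1] = (2) + (-6) = -4
  (X+Y)[0][2] = (0) + (6) = 6
  (X+Y)[1][0] = (-3) + (-3) = -6
  (X+Y)[1][1] = (10) + (5) = 15
  (X+Y)[1][2] = (0) + (5) = 5
  (X+Y)[2][0] = (-4) + (5) = 1
  (X+Y)[2][1] = (-2) + (9) = 7
  (X+Y)[2][2] = (-1) + (3) = 2
X + Y =
[       -5        -4         6 ]
[       -6        15         5 ]
[        1         7         2 ]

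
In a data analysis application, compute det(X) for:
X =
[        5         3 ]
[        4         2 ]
det(X) = -2

For a 2×2 matrix [[a, b], [c, d]], det = a*d - b*c.
det(X) = (5)*(2) - (3)*(4) = 10 - 12 = -2.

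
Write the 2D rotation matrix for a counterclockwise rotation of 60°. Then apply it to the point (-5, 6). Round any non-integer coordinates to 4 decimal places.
R = [[1/2, -√3/2], [√3/2, 1/2]]; R·(-5, 6) = (-7.6962, -1.3301)

Rotation matrix formula: R(θ) = [[cos θ, -sin θ], [sin θ, cos θ]]
For θ = 60°:
cos(60°) = 1/2
sin(60°) = √3/2
R = [[1/2, -√3/2], [√3/2, 1/2]]
Apply to (-5, 6): [1/2·-5 + (-√3/2)·6, √3/2·-5 + 1/2·6] = (-7.6962, -1.3301)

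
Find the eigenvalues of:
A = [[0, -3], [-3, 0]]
λ = -3, 3

Solve det(A - λI) = 0. For a 2×2 matrix this is λ² - (trace)λ + det = 0.
trace(A) = 0 + 0 = 0.
det(A) = (0)*(0) - (-3)*(-3) = 0 - 9 = -9.
Characteristic equation: λ² - (0)λ + (-9) = 0.
Discriminant: (0)² - 4*(-9) = 0 + 36 = 36.
Roots: λ = (0 ± √36) / 2 = -3, 3.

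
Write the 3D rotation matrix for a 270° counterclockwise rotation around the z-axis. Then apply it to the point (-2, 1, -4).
R = [[0, 1, 0], [-1, 0, 0], [0, 0, 1]]; R·(-2, 1, -4) = (1, 2, -4)

Rotation matrix for 270° around z-axis:
cos(270°) = 0, sin(270°) = -1
R = [[0, 1, 0], [-1, 0, 0], [0, 0, 1]]
Apply to (-2, 1, -4): R·[-2, 1, -4]ᵀ = (1, 2, -4)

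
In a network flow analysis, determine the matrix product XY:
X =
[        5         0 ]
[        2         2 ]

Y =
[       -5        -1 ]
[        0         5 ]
XY =
[      -25        -5 ]
[      -10         8 ]

Matrix multiplication: (XY)[i][j] = sum over k of X[i][k] * Y[k][j].
  (XY)[0][0] = (5)*(-5) + (0)*(0) = -25
  (XY)[0][1] = (5)*(-1) + (0)*(5) = -5
  (XY)[1][0] = (2)*(-5) + (2)*(0) = -10
  (XY)[1][1] = (2)*(-1) + (2)*(5) = 8
XY =
[      -25        -5 ]
[      -10         8 ]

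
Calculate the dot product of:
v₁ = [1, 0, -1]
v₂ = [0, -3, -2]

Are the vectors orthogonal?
2, No

The dot product is the sum of products of corresponding components.
v₁·v₂ = (1)*(0) + (0)*(-3) + (-1)*(-2) = 0 + 0 + 2 = 2.
Two vectors are orthogonal iff their dot product is 0; here the dot product is 2, so the vectors are not orthogonal.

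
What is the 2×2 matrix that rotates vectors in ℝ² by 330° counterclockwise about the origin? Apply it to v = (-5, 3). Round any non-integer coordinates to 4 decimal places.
R = [[√3/2, 1/2], [-1/2, √3/2]]; R·v = (-2.8301, 5.0981)

A counterclockwise rotation by angle θ in ℝ² has matrix R(θ) = [[cos θ, -sin θ], [sin θ, cos θ]].
For θ = 330°: cos θ = √3/2, sin θ = -1/2.
R(330°) = [[√3/2, 1/2], [-1/2, √3/2]].
R·v = [√3/2·-5 + (1/2)·3, -1/2·-5 + √3/2·3] = (-2.8301, 5.0981).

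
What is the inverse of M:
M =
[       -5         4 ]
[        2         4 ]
det(M) = -28
M⁻¹ =
[     -1/7       1/7 ]
[     1/14      5/28 ]

For a 2×2 matrix M = [[a, b], [c, d]] with det(M) ≠ 0, M⁻¹ = (1/det(M)) * [[d, -b], [-c, a]].
det(M) = (-5)*(4) - (4)*(2) = -20 - 8 = -28.
M⁻¹ = (1/-28) * [[4, -4], [-2, -5]].
Dividing each entry by -28 and reducing:
M⁻¹ =
[     -1/7       1/7 ]
[     1/14      5/28 ]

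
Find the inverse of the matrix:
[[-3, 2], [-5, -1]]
[[-1/13, -2/13], [5/13, -3/13]]

For [[a,b],[c,d]], inverse = (1/det)·[[d,-b],[-c,a]]
det = -3·-1 - 2·-5 = 13
Inverse = (1/13)·[[-1, -2], [5, -3]]
        = [[-1/13, -2/13], [5/13, -3/13]]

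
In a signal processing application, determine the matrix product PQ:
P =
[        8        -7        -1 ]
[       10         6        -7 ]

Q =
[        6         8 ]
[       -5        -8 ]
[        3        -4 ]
PQ =
[       80       124 ]
[        9        60 ]

Matrix multiplication: (PQ)[i][j] = sum over k of P[i][k] * Q[k][j].
  (PQ)[0][0] = (8)*(6) + (-7)*(-5) + (-1)*(3) = 80
  (PQ)[0][1] = (8)*(8) + (-7)*(-8) + (-1)*(-4) = 124
  (PQ)[1][0] = (10)*(6) + (6)*(-5) + (-7)*(3) = 9
  (PQ)[1][1] = (10)*(8) + (6)*(-8) + (-7)*(-4) = 60
PQ =
[       80       124 ]
[        9        60 ]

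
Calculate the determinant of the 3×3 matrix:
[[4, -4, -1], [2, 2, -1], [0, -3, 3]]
42

Expansion along first row:
det = 4·det([[2,-1],[-3,3]]) - -4·det([[2,-1],[0,3]]) + -1·det([[2,2],[0,-3]])
    = 4·(2·3 - -1·-3) - -4·(2·3 - -1·0) + -1·(2·-3 - 2·0)
    = 4·3 - -4·6 + -1·-6
    = 12 + 24 + 6 = 42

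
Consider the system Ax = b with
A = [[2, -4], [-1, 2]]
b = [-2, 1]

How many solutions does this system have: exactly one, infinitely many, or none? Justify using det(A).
Infinitely many solutions

det(A) = (2)*(2) - (-4)*(-1) = 0, so A is singular (column 2 is -2 times column 1).
b = [-2, 1] = -1 * column 1 of A, so b lies in the column space of A.
A singular matrix whose right-hand side is in its column space gives a 1-parameter family of solutions — infinitely many.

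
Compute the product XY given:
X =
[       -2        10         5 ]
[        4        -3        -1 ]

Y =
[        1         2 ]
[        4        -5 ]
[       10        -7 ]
XY =
[       88       -89 ]
[      -18        30 ]

Matrix multiplication: (XY)[i][j] = sum over k of X[i][k] * Y[k][j].
  (XY)[0][0] = (-2)*(1) + (10)*(4) + (5)*(10) = 88
  (XY)[0][1] = (-2)*(2) + (10)*(-5) + (5)*(-7) = -89
  (XY)[1][0] = (4)*(1) + (-3)*(4) + (-1)*(10) = -18
  (XY)[1][1] = (4)*(2) + (-3)*(-5) + (-1)*(-7) = 30
XY =
[       88       -89 ]
[      -18        30 ]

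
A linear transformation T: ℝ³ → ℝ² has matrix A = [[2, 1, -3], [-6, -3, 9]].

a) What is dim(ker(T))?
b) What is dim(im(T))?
dim(ker) = 2, dim(im) = 1

Observe that row 2 = -3 × row 1 (so the rows are linearly dependent).
Thus rank(A) = 1 (only one linearly independent row).
dim(im(T)) = rank(A) = 1.
By the rank-nullity theorem applied to T: ℝ³ → ℝ², rank(A) + nullity(A) = 3 (the domain dimension), so dim(ker(T)) = 3 - 1 = 2.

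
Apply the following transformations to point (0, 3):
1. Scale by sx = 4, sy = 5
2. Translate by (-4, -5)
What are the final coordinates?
(-4, 10)

Step 1: Scale (0, 3) by (sx, sy) = (4, 5) → (0, 15)
Step 2: Translate by (-4, -5) → (-4, 10)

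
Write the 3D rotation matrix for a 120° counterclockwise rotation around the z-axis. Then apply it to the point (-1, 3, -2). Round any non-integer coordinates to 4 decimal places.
R = [[-1/2, -√3/2, 0], [√3/2, -1/2, 0], [0, 0, 1]]; R·(-1, 3, -2) = (-2.0981, -2.3660, -2.0000)

Rotation matrix for 120° around z-axis:
cos(120°) = -1/2, sin(120°) = √3/2
R = [[-1/2, -√3/2, 0], [√3/2, -1/2, 0], [0, 0, 1]]
Apply to (-1, 3, -2): R·[-1, 3, -2]ᵀ = (-2.0981, -2.3660, -2.0000)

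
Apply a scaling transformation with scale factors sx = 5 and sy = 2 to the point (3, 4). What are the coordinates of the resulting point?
(15, 8)

Scaling matrix:
[[5, 0], [0, 2]]
Result: (3 × 5, 4 × 2) = (15, 8)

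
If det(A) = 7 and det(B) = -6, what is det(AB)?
-42

Use the multiplicative property of determinants: det(AB) = det(A)*det(B).
det(AB) = (7)*(-6) = -42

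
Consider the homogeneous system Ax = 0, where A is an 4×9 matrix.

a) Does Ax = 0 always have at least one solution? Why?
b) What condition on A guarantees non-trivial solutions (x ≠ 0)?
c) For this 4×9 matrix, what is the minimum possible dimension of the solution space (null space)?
a) Yes, x = 0 is always a solution. b) When A has linearly dependent columns (rank < n). c) Minimum nullity = 5.

a) x = 0 satisfies A·0 = 0, so the zero vector is always a solution.
b) Non-trivial solutions exist iff the columns of A are linearly dependent, equivalently rank(A) < n (the number of columns).
c) By rank-nullity, rank(A) + nullity(A) = n = 9. Since A has only 4 rows, rank(A) ≤ 4, so nullity(A) ≥ 9 - 4 = 5.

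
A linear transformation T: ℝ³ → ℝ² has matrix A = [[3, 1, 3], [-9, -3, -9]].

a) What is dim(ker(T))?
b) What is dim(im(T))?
dim(ker) = 2, dim(im) = 1

Observe that row 2 = -3 × row 1 (so the rows are linearly dependent).
Thus rank(A) = 1 (only one linearly independent row).
dim(im(T)) = rank(A) = 1.
By the rank-nullity theorem applied to T: ℝ³ → ℝ², rank(A) + nullity(A) = 3 (the domain dimension), so dim(ker(T)) = 3 - 1 = 2.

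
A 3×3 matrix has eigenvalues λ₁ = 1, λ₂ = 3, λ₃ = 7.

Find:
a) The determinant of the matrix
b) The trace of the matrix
det = 21, trace = 11

Two standard eigenvalue identities:
- det(A) equals the product of the eigenvalues (counted with multiplicity).
- trace(A) equals the sum of the eigenvalues.
det(A) = (1)*(3)*(7) = 21.
trace(A) = 1 + 3 + 7 = 11.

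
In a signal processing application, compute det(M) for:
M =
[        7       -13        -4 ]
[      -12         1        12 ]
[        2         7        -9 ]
det(M) = 785

Expand along row 0 (cofactor expansion): det(M) = a*(e*i - f*h) - b*(d*i - f*g) + c*(d*h - e*g), where the 3×3 is [[a, b, c], [d, e, f], [g, h, i]].
Minor M_00 = (1)*(-9) - (12)*(7) = -9 - 84 = -93.
Minor M_01 = (-12)*(-9) - (12)*(2) = 108 - 24 = 84.
Minor M_02 = (-12)*(7) - (1)*(2) = -84 - 2 = -86.
det(M) = (7)*(-93) - (-13)*(84) + (-4)*(-86) = -651 + 1092 + 344 = 785.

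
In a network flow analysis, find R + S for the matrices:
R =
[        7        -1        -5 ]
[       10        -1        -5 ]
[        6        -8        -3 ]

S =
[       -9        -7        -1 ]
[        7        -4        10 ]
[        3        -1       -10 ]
R + S =
[       -2        -8        -6 ]
[       17        -5         5 ]
[        9        -9       -13 ]

Matrix addition is elementwise: (R+S)[i][j] = R[i][j] + S[i][j].
  (R+S)[0][0] = (7) + (-9) = -2
  (R+S)[0][1] = (-1) + (-7) = -8
  (R+S)[0][2] = (-5) + (-1) = -6
  (R+S)[1][0] = (10) + (7) = 17
  (R+S)[1][1] = (-1) + (-4) = -5
  (R+S)[1][2] = (-5) + (10) = 5
  (R+S)[2][0] = (6) + (3) = 9
  (R+S)[2][1] = (-8) + (-1) = -9
  (R+S)[2][2] = (-3) + (-10) = -13
R + S =
[       -2        -8        -6 ]
[       17        -5         5 ]
[        9        -9       -13 ]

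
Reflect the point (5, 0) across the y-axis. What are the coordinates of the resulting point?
(-5, 0)

Reflection across y-axis: (5, 0) → (-5, 0)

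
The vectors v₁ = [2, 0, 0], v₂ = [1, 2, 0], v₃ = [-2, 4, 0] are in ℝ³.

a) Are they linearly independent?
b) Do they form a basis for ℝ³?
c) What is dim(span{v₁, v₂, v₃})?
Not independent, not a basis, dim(span) = 2

Check whether v₃ can be written as a linear combination of v₁ and v₂.
v₃ = (-2)·v₁ + (2)·v₂ = [-2, 4, 0], so the three vectors are linearly dependent.
Thus they do not form a basis for ℝ³, and dim(span{v₁, v₂, v₃}) = 2 (spanned by v₁ and v₂).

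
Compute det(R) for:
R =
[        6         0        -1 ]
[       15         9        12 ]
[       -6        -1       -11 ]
det(R) = -561

Expand along row 0 (cofactor expansion): det(R) = a*(e*i - f*h) - b*(d*i - f*g) + c*(d*h - e*g), where the 3×3 is [[a, b, c], [d, e, f], [g, h, i]].
Minor M_00 = (9)*(-11) - (12)*(-1) = -99 + 12 = -87.
Minor M_01 = (15)*(-11) - (12)*(-6) = -165 + 72 = -93.
Minor M_02 = (15)*(-1) - (9)*(-6) = -15 + 54 = 39.
det(R) = (6)*(-87) - (0)*(-93) + (-1)*(39) = -522 + 0 - 39 = -561.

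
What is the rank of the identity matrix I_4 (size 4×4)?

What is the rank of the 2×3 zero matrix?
rank(I_4) = 4, rank(0) = 0

The identity I_4 has 4 columns that are the standard basis vectors e_1, …, e_4. These are linearly independent, so all 4 columns are pivots and rank(I_4) = 4.
The 2×3 zero matrix has every entry zero, so every row is the zero row and there are no pivots; rank(0) = 0.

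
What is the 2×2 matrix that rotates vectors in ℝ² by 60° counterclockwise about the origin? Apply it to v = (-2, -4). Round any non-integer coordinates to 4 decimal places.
R = [[1/2, -√3/2], [√3/2, 1/2]]; R·v = (2.4641, -3.7321)

A counterclockwise rotation by angle θ in ℝ² has matrix R(θ) = [[cos θ, -sin θ], [sin θ, cos θ]].
For θ = 60°: cos θ = 1/2, sin θ = √3/2.
R(60°) = [[1/2, -√3/2], [√3/2, 1/2]].
R·v = [1/2·-2 + (-√3/2)·-4, √3/2·-2 + 1/2·-4] = (2.4641, -3.7321).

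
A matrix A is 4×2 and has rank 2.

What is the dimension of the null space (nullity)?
0

The rank-nullity theorem for an m×n matrix states:
rank(A) + nullity(A) = n (the number of columns).
Here n = 2 and rank(A) = 2, so nullity(A) = 2 - 2 = 0.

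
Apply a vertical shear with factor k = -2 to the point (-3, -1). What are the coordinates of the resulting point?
(-3, 5)

Shear matrix for vertical shear with factor k = -2:
[[1, 0], [-2, 1]]
Result: (-3, -1) → (-3, 5)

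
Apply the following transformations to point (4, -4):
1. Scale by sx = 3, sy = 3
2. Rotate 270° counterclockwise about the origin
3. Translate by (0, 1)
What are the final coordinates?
(-12, -11)

Step 1: Scale → (12, -12)
Step 2: Rotate 270° → (-12, -12)
Step 3: Translate → (-12, -11)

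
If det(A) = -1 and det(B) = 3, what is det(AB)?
-3

Use the multiplicative property of determinants: det(AB) = det(A)*det(B).
det(AB) = (-1)*(3) = -3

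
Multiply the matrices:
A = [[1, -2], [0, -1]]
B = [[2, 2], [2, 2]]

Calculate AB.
[[-2, -2], [-2, -2]]

Each entry (i,j) of AB = sum over k of A[i][k]*B[k][j].
(AB)[0][0] = (1)*(2) + (-2)*(2) = -2
(AB)[0][1] = (1)*(2) + (-2)*(2) = -2
(AB)[1][0] = (0)*(2) + (-1)*(2) = -2
(AB)[1][1] = (0)*(2) + (-1)*(2) = -2
AB = [[-2, -2], [-2, -2]]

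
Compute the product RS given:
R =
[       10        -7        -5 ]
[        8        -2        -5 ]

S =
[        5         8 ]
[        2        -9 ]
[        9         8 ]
RS =
[       -9       103 ]
[       -9        42 ]

Matrix multiplication: (RS)[i][j] = sum over k of R[i][k] * S[k][j].
  (RS)[0][0] = (10)*(5) + (-7)*(2) + (-5)*(9) = -9
  (RS)[0][1] = (10)*(8) + (-7)*(-9) + (-5)*(8) = 103
  (RS)[1][0] = (8)*(5) + (-2)*(2) + (-5)*(9) = -9
  (RS)[1][1] = (8)*(8) + (-2)*(-9) + (-5)*(8) = 42
RS =
[       -9       103 ]
[       -9        42 ]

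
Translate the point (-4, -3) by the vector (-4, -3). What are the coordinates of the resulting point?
(-8, -6)

Translation by (-4, -3):
x' = -4 + -4 = -8
y' = -3 + -3 = -6
Homogeneous matrix: [[1, 0, -4], [0, 1, -3], [0, 0, 1]]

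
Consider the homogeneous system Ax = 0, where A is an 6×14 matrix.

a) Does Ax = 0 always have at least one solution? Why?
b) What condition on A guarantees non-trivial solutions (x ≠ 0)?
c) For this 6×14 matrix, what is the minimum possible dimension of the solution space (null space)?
a) Yes, x = 0 is always a solution. b) When A has linearly dependent columns (rank < n). c) Minimum nullity = 8.

a) x = 0 satisfies A·0 = 0, so the zero vector is always a solution.
b) Non-trivial solutions exist iff the columns of A are linearly dependent, equivalently rank(A) < n (the number of columns).
c) By rank-nullity, rank(A) + nullity(A) = n = 14. Since A has only 6 rows, rank(A) ≤ 6, so nullity(A) ≥ 14 - 6 = 8.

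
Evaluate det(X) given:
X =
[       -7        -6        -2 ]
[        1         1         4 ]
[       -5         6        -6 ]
det(X) = 272

Expand along row 0 (cofactor expansion): det(X) = a*(e*i - f*h) - b*(d*i - f*g) + c*(d*h - e*g), where the 3×3 is [[a, b, c], [d, e, f], [g, h, i]].
Minor M_00 = (1)*(-6) - (4)*(6) = -6 - 24 = -30.
Minor M_01 = (1)*(-6) - (4)*(-5) = -6 + 20 = 14.
Minor M_02 = (1)*(6) - (1)*(-5) = 6 + 5 = 11.
det(X) = (-7)*(-30) - (-6)*(14) + (-2)*(11) = 210 + 84 - 22 = 272.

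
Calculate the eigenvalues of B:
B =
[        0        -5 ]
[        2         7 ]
λ = 2, 5

Solve det(B - λI) = 0. For a 2×2 matrix the characteristic equation is λ² - (trace)λ + det = 0.
trace(B) = a + d = 0 + 7 = 7.
det(B) = a*d - b*c = (0)*(7) - (-5)*(2) = 0 + 10 = 10.
Characteristic equation: λ² - (7)λ + (10) = 0.
Discriminant = (7)² - 4*(10) = 49 - 40 = 9.
λ = (7 ± √9) / 2 = (7 ± 3) / 2 = 2, 5.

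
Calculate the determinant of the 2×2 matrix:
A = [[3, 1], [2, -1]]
-5

For A = [[a, b], [c, d]], det(A) = a*d - b*c.
det(A) = (3)*(-1) - (1)*(2) = -3 - 2 = -5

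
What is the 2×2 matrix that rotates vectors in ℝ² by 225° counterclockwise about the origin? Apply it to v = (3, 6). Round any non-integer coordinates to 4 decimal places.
R = [[-√2/2, √2/2], [-√2/2, -√2/2]]; R·v = (2.1213, -6.3640)

A counterclockwise rotation by angle θ in ℝ² has matrix R(θ) = [[cos θ, -sin θ], [sin θ, cos θ]].
For θ = 225°: cos θ = -√2/2, sin θ = -√2/2.
R(225°) = [[-√2/2, √2/2], [-√2/2, -√2/2]].
R·v = [-√2/2·3 + (√2/2)·6, -√2/2·3 + -√2/2·6] = (2.1213, -6.3640).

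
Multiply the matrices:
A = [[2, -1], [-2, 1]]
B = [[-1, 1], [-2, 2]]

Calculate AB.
[[0, 0], [0, 0]]

Each entry (i,j) of AB = sum over k of A[i][k]*B[k][j].
(AB)[0][0] = (2)*(-1) + (-1)*(-2) = 0
(AB)[0][1] = (2)*(1) + (-1)*(2) = 0
(AB)[1][0] = (-2)*(-1) + (1)*(-2) = 0
(AB)[1][1] = (-2)*(1) + (1)*(2) = 0
AB = [[0, 0], [0, 0]]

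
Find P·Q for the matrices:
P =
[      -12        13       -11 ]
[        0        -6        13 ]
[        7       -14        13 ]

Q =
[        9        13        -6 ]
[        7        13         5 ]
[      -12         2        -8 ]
PQ =
[      115        -9       225 ]
[     -198       -52      -134 ]
[     -191       -65      -216 ]

Matrix multiplication: (PQ)[i][j] = sum over k of P[i][k] * Q[k][j].
  (PQ)[0][0] = (-12)*(9) + (13)*(7) + (-11)*(-12) = 115
  (PQ)[0][1] = (-12)*(13) + (13)*(13) + (-11)*(2) = -9
  (PQ)[0][2] = (-12)*(-6) + (13)*(5) + (-11)*(-8) = 225
  (PQ)[1][0] = (0)*(9) + (-6)*(7) + (13)*(-12) = -198
  (PQ)[1][1] = (0)*(13) + (-6)*(13) + (13)*(2) = -52
  (PQ)[1][2] = (0)*(-6) + (-6)*(5) + (13)*(-8) = -134
  (PQ)[2][0] = (7)*(9) + (-14)*(7) + (13)*(-12) = -191
  (PQ)[2][1] = (7)*(13) + (-14)*(13) + (13)*(2) = -65
  (PQ)[2][2] = (7)*(-6) + (-14)*(5) + (13)*(-8) = -216
PQ =
[      115        -9       225 ]
[     -198       -52      -134 ]
[     -191       -65      -216 ]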